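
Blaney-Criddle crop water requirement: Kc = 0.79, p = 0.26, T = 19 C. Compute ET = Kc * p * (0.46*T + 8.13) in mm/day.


ET = Kc * p * (0.46*T + 8.13)
ET = 0.79 * 0.26 * (0.46*19 + 8.13)
ET = 0.79 * 0.26 * 16.8700

3.4651 mm/day


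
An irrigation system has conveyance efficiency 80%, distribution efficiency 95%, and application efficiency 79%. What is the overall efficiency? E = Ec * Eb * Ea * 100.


Ec = 0.8, Eb = 0.95, Ea = 0.79
E = 0.8 * 0.95 * 0.79 * 100 = 60.0400%

60.0400 %


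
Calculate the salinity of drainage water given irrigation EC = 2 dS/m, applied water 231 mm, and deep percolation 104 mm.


EC_dw = EC_iw * D_iw / D_dw
EC_dw = 2 * 231 / 104
EC_dw = 462 / 104

4.4423 dS/m


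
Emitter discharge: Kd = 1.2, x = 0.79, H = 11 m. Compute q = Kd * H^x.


q = Kd * H^x = 1.2 * 11^0.79 = 1.2 * 6.648141

7.9778 L/h


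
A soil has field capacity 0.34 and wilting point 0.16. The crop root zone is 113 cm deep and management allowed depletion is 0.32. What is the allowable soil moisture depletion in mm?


SMD = (FC - PWP) * d * MAD * 10
SMD = (0.34 - 0.16) * 113 * 0.32 * 10
SMD = 0.1800 * 113 * 0.32 * 10

65.0880 mm


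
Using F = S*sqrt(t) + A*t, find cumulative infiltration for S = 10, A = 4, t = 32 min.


F = S*sqrt(t) + A*t
F = 10*sqrt(32) + 4*32
F = 10*5.656854 + 128

184.5685 mm


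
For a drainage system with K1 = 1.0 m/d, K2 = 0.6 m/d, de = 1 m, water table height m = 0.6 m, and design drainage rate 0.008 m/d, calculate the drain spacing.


S^2 = 8*K2*de*m/q + 4*K1*m^2/q
S^2 = 8*0.6*1*0.6/0.008 + 4*1.0*0.6^2/0.008
S = sqrt(540.0000)

23.2379 m


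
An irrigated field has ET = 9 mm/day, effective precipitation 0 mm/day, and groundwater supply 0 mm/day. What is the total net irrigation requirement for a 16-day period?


Daily deficit = ET - Pe - GW = 9 - 0 - 0 = 9 mm/day
NIR = 9 * 16 = 144 mm

144.0000 mm


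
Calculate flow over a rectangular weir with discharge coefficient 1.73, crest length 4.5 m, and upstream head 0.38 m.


Q = C * L * H^(3/2) = 1.73 * 4.5 * 0.38^1.5 = 1.73 * 4.5 * 0.234248

1.8236 m^3/s


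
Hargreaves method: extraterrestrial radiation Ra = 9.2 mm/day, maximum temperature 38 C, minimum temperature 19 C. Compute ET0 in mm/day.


Tmean = (Tmax + Tmin)/2 = (38 + 19)/2 = 28.5
ET0 = 0.0023 * 9.2 * (28.5 + 17.8) * sqrt(38 - 19)
ET0 = 0.0023 * 9.2 * 46.3 * 4.358899

4.2704 mm/day


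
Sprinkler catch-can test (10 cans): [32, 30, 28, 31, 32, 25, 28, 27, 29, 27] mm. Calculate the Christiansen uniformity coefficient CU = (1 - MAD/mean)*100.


mean = 28.900000 mm
MAD = 1.900000 mm
CU = (1 - 1.900000/28.900000)*100

93.4256 %


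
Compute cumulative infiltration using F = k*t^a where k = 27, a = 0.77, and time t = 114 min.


F = k * t^a = 27 * 114^0.77
F = 27 * 38.354536

1035.5725 mm


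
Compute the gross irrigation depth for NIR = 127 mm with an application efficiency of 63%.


Ea = 63% = 0.63
GID = NIR / Ea = 127 / 0.63 = 201.5873 mm

201.5873 mm


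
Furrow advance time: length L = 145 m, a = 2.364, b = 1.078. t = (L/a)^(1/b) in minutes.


t = (L/a)^(1/b)
t = (145/2.364)^(1/1.078)
t = 61.336717^(1/1.078)

45.5374 min


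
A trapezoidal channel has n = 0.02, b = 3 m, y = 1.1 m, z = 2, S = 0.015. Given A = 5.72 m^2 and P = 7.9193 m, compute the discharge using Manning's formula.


R = A/P = 5.72/7.9193 = 0.722286
Q = (1/0.02) * 5.72 * 0.722286^(2/3) * 0.015^0.5

28.1980 m^3/s


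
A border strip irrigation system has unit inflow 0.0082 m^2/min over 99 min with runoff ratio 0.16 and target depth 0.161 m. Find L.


L = q*t/((1+r)*Z)
L = 0.0082*99/((1+0.16)*0.161)
L = 0.8118/0.18676

4.3468 m


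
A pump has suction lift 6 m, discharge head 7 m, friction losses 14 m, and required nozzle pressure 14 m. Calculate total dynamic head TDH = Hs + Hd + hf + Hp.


TDH = Hs + Hd + hf + Hp = 6 + 7 + 14 + 14 = 41

41 m


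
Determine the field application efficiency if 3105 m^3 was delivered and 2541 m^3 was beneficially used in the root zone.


Ea = V_root / V_field * 100 = 2541 / 3105 * 100 = 81.8357%

81.8357 %


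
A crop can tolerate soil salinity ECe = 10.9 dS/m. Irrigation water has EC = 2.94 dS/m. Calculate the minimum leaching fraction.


LR = ECiw / (5*ECe - ECiw)
LR = 2.94 / (5*10.9 - 2.94)
LR = 2.94 / 51.5600

0.0570


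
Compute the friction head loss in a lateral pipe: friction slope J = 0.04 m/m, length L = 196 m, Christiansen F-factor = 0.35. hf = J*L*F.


hf = J * L * F = 0.04 * 196 * 0.35 = 2.7440 m

2.7440 m


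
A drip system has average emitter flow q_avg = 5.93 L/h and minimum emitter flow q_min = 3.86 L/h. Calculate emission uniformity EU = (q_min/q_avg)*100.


EU = (q_min/q_avg)*100 = (3.86/5.93)*100 = 65.0927%

65.0927 %


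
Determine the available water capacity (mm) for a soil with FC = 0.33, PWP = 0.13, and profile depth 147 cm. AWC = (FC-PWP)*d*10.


AWC = (FC - PWP) * d * 10
AWC = (0.33 - 0.13) * 147 * 10
AWC = 0.2000 * 147 * 10

294.0000 mm


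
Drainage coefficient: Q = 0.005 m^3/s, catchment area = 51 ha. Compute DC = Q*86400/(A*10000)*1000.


DC = Q * 86400 / (A * 10000) * 1000
DC = 0.005 * 86400 / (51 * 10000) * 1000
DC = 432000.0000 / 510000

0.8471 mm/day


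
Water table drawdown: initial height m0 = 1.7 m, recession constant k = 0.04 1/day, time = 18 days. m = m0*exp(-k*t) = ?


m = m0 * exp(-k*t)
m = 1.7 * exp(-0.04 * 18)
m = 1.7 * exp(-0.7200)

0.8275 m


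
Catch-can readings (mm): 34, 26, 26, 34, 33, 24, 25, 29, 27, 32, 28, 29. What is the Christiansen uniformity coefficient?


mean = 28.916667 mm
MAD = 2.916667 mm
CU = (1 - 2.916667/28.916667)*100

89.9135 %


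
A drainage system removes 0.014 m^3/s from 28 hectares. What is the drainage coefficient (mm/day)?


DC = Q * 86400 / (A * 10000) * 1000
DC = 0.014 * 86400 / (28 * 10000) * 1000
DC = 1209600.0000 / 280000

4.3200 mm/day


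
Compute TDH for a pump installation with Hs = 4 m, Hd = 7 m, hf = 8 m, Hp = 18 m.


TDH = Hs + Hd + hf + Hp = 4 + 7 + 8 + 18 = 37

37 m


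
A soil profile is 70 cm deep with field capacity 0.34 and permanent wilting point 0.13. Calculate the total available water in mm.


AWC = (FC - PWP) * d * 10
AWC = (0.34 - 0.13) * 70 * 10
AWC = 0.2100 * 70 * 10

147.0000 mm


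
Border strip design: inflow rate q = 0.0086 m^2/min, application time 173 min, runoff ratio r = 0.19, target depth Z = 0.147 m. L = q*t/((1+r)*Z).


L = q*t/((1+r)*Z)
L = 0.0086*173/((1+0.19)*0.147)
L = 1.4878/0.17493

8.5051 m


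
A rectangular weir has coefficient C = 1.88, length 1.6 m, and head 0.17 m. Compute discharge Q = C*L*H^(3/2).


Q = C * L * H^(3/2) = 1.88 * 1.6 * 0.17^1.5 = 1.88 * 1.6 * 0.070093

0.2108 m^3/s


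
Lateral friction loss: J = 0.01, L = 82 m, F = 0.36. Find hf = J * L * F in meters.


hf = J * L * F = 0.01 * 82 * 0.36 = 0.2952 m

0.2952 m


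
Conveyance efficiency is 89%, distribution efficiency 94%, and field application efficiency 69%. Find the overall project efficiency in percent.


Ec = 0.89, Eb = 0.94, Ea = 0.69
E = 0.89 * 0.94 * 0.69 * 100 = 57.7254%

57.7254 %


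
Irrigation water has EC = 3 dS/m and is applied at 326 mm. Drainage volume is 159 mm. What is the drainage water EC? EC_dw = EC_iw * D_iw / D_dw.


EC_dw = EC_iw * D_iw / D_dw
EC_dw = 3 * 326 / 159
EC_dw = 978 / 159

6.1509 dS/m


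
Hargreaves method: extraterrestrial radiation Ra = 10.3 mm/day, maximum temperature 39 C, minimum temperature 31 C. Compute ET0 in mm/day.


Tmean = (Tmax + Tmin)/2 = (39 + 31)/2 = 35.0
ET0 = 0.0023 * 10.3 * (35.0 + 17.8) * sqrt(39 - 31)
ET0 = 0.0023 * 10.3 * 52.8 * 2.828427

3.5379 mm/day


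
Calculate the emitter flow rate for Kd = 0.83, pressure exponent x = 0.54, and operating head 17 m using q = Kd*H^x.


q = Kd * H^x = 0.83 * 17^0.54 = 0.83 * 4.617878

3.8328 L/h


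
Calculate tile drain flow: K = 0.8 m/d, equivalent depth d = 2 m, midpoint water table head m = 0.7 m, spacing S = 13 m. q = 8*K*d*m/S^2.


q = 8*K*d*m/S^2
q = 8*0.8*2*0.7/13^2
q = 8.9600 / 169

0.0530 m/d


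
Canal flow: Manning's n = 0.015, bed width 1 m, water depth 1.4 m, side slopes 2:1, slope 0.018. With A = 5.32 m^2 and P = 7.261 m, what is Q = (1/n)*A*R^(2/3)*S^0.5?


R = A/P = 5.32/7.261 = 0.732681
Q = (1/0.015) * 5.32 * 0.732681^(2/3) * 0.018^0.5

38.6723 m^3/s


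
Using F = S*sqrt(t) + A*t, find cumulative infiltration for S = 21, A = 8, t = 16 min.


F = S*sqrt(t) + A*t
F = 21*sqrt(16) + 8*16
F = 21*4.000000 + 128

212.0000 mm


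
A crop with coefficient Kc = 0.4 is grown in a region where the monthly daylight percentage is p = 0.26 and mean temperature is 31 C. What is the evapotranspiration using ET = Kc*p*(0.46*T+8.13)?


ET = Kc * p * (0.46*T + 8.13)
ET = 0.4 * 0.26 * (0.46*31 + 8.13)
ET = 0.4 * 0.26 * 22.3900

2.3286 mm/day


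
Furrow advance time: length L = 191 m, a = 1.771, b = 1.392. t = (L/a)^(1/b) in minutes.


t = (L/a)^(1/b)
t = (191/1.771)^(1/1.392)
t = 107.848673^(1/1.392)

28.8639 min


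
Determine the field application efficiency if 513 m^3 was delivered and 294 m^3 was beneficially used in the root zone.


Ea = V_root / V_field * 100 = 294 / 513 * 100 = 57.3099%

57.3099 %


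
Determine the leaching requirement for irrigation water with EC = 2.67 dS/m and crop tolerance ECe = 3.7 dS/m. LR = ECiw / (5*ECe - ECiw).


LR = ECiw / (5*ECe - ECiw)
LR = 2.67 / (5*3.7 - 2.67)
LR = 2.67 / 15.8300

0.1687


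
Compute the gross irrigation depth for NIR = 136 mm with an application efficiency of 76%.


Ea = 76% = 0.76
GID = NIR / Ea = 136 / 0.76 = 178.9474 mm

178.9474 mm


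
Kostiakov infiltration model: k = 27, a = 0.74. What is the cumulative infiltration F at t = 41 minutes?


F = k * t^a = 27 * 41^0.74
F = 27 * 15.612054

421.5255 mm


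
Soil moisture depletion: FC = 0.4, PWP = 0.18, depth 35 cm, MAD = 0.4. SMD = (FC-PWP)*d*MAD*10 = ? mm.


SMD = (FC - PWP) * d * MAD * 10
SMD = (0.4 - 0.18) * 35 * 0.4 * 10
SMD = 0.2200 * 35 * 0.4 * 10

30.8000 mm


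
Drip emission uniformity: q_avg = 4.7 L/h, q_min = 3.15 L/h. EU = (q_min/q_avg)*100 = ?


EU = (q_min/q_avg)*100 = (3.15/4.7)*100 = 67.0213%

67.0213 %


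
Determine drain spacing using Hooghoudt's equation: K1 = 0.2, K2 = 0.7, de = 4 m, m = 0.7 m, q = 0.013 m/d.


S^2 = 8*K2*de*m/q + 4*K1*m^2/q
S^2 = 8*0.7*4*0.7/0.013 + 4*0.2*0.7^2/0.013
S = sqrt(1236.3077)

35.1612 m


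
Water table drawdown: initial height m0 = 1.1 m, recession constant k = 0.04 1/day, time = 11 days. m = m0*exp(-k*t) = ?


m = m0 * exp(-k*t)
m = 1.1 * exp(-0.04 * 11)
m = 1.1 * exp(-0.4400)

0.7084 m


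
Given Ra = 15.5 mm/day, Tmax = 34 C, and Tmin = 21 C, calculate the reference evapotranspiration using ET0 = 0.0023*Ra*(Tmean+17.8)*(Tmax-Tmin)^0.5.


Tmean = (Tmax + Tmin)/2 = (34 + 21)/2 = 27.5
ET0 = 0.0023 * 15.5 * (27.5 + 17.8) * sqrt(34 - 21)
ET0 = 0.0023 * 15.5 * 45.3 * 3.605551

5.8228 mm/day


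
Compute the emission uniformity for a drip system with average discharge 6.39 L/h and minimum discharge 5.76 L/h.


EU = (q_min/q_avg)*100 = (5.76/6.39)*100 = 90.1408%

90.1408 %


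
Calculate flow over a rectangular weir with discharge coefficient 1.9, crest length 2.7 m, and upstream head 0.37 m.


Q = C * L * H^(3/2) = 1.9 * 2.7 * 0.37^1.5 = 1.9 * 2.7 * 0.225062

1.1546 m^3/s


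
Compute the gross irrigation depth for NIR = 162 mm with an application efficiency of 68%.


Ea = 68% = 0.68
GID = NIR / Ea = 162 / 0.68 = 238.2353 mm

238.2353 mm


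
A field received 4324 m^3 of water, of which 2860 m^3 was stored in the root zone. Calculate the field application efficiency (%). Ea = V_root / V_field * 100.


Ea = V_root / V_field * 100 = 2860 / 4324 * 100 = 66.1425%

66.1425 %


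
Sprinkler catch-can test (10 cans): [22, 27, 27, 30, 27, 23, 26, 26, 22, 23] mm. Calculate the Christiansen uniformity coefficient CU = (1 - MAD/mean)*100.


mean = 25.300000 mm
MAD = 2.240000 mm
CU = (1 - 2.240000/25.300000)*100

91.1462 %


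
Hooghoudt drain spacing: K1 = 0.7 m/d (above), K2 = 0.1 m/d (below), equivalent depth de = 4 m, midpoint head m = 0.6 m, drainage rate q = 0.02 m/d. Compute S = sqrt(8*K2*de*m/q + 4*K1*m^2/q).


S^2 = 8*K2*de*m/q + 4*K1*m^2/q
S^2 = 8*0.1*4*0.6/0.02 + 4*0.7*0.6^2/0.02
S = sqrt(146.4000)

12.0996 m


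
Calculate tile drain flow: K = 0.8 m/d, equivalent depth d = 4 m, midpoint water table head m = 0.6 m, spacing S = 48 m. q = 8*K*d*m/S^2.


q = 8*K*d*m/S^2
q = 8*0.8*4*0.6/48^2
q = 15.3600 / 2304

0.0067 m/d


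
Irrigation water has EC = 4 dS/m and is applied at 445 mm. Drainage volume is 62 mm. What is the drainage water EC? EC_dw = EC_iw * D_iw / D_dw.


EC_dw = EC_iw * D_iw / D_dw
EC_dw = 4 * 445 / 62
EC_dw = 1780 / 62

28.7097 dS/m


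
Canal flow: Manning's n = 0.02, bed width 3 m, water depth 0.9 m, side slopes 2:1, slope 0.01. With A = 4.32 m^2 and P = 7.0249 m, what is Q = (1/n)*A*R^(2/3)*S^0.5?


R = A/P = 4.32/7.0249 = 0.614955
Q = (1/0.02) * 4.32 * 0.614955^(2/3) * 0.01^0.5

15.6201 m^3/s


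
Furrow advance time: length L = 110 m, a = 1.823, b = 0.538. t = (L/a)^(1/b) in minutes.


t = (L/a)^(1/b)
t = (110/1.823)^(1/0.538)
t = 60.340099^(1/0.538)

2040.2182 min


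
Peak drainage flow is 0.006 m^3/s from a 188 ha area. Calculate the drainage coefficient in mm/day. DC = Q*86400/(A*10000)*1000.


DC = Q * 86400 / (A * 10000) * 1000
DC = 0.006 * 86400 / (188 * 10000) * 1000
DC = 518400.0000 / 1880000

0.2757 mm/day


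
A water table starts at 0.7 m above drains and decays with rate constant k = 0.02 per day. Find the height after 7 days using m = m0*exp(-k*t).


m = m0 * exp(-k*t)
m = 0.7 * exp(-0.02 * 7)
m = 0.7 * exp(-0.1400)

0.6086 m


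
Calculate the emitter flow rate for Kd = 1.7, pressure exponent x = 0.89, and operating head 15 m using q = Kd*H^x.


q = Kd * H^x = 1.7 * 15^0.89 = 1.7 * 11.135795

18.9309 L/h


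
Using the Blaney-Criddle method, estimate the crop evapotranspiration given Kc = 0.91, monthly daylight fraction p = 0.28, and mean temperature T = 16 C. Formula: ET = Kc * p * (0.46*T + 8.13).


ET = Kc * p * (0.46*T + 8.13)
ET = 0.91 * 0.28 * (0.46*16 + 8.13)
ET = 0.91 * 0.28 * 15.4900

3.9469 mm/day


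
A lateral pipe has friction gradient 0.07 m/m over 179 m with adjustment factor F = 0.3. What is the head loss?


hf = J * L * F = 0.07 * 179 * 0.3 = 3.7590 m

3.7590 m


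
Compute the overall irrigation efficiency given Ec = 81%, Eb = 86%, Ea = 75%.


Ec = 0.81, Eb = 0.86, Ea = 0.75
E = 0.81 * 0.86 * 0.75 * 100 = 52.2450%

52.2450 %


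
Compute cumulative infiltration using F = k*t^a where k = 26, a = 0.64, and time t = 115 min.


F = k * t^a = 26 * 115^0.64
F = 26 * 20.837548

541.7762 mm


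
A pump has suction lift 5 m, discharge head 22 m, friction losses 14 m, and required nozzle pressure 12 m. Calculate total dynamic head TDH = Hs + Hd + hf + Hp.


TDH = Hs + Hd + hf + Hp = 5 + 22 + 14 + 12 = 53

53 m


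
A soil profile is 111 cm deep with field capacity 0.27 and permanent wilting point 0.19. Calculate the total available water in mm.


AWC = (FC - PWP) * d * 10
AWC = (0.27 - 0.19) * 111 * 10
AWC = 0.0800 * 111 * 10

88.8000 mm


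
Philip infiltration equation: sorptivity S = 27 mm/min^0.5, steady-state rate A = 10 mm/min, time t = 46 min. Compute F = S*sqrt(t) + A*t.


F = S*sqrt(t) + A*t
F = 27*sqrt(46) + 10*46
F = 27*6.782330 + 460

643.1229 mm


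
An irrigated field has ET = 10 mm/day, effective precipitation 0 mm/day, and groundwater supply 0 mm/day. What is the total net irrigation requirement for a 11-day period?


Daily deficit = ET - Pe - GW = 10 - 0 - 0 = 10 mm/day
NIR = 10 * 11 = 110 mm

110.0000 mm


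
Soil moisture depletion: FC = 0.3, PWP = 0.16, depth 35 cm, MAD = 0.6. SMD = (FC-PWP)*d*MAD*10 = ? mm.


SMD = (FC - PWP) * d * MAD * 10
SMD = (0.3 - 0.16) * 35 * 0.6 * 10
SMD = 0.1400 * 35 * 0.6 * 10

29.4000 mm


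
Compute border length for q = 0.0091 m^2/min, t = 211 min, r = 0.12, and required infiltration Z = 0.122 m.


L = q*t/((1+r)*Z)
L = 0.0091*211/((1+0.12)*0.122)
L = 1.9201/0.13664

14.0523 m


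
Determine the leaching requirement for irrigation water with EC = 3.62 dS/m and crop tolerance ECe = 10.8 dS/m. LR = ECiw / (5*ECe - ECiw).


LR = ECiw / (5*ECe - ECiw)
LR = 3.62 / (5*10.8 - 3.62)
LR = 3.62 / 50.3800

0.0719


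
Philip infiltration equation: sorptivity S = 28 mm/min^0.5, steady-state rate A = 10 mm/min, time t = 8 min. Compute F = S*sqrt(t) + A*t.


F = S*sqrt(t) + A*t
F = 28*sqrt(8) + 10*8
F = 28*2.828427 + 80

159.1960 mm


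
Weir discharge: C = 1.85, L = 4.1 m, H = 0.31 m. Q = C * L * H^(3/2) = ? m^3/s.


Q = C * L * H^(3/2) = 1.85 * 4.1 * 0.31^1.5 = 1.85 * 4.1 * 0.172601

1.3092 m^3/s


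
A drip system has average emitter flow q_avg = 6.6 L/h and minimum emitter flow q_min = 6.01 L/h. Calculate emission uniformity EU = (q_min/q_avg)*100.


EU = (q_min/q_avg)*100 = (6.01/6.6)*100 = 91.0606%

91.0606 %


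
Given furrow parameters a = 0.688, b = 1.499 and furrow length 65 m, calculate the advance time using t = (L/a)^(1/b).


t = (L/a)^(1/b)
t = (65/0.688)^(1/1.499)
t = 94.476744^(1/1.499)

20.7856 min


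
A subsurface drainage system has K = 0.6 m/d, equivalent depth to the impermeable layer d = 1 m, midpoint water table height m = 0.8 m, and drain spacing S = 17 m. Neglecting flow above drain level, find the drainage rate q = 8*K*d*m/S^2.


q = 8*K*d*m/S^2
q = 8*0.6*1*0.8/17^2
q = 3.8400 / 289

0.0133 m/d


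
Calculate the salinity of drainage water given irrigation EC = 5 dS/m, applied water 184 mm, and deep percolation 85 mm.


EC_dw = EC_iw * D_iw / D_dw
EC_dw = 5 * 184 / 85
EC_dw = 920 / 85

10.8235 dS/m


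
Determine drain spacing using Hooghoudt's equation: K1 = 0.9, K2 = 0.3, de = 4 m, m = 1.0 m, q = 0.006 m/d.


S^2 = 8*K2*de*m/q + 4*K1*m^2/q
S^2 = 8*0.3*4*1.0/0.006 + 4*0.9*1.0^2/0.006
S = sqrt(2200.0000)

46.9042 m


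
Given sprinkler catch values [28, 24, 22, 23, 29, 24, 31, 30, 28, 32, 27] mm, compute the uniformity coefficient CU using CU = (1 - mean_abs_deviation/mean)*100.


mean = 27.090909 mm
MAD = 2.809917 mm
CU = (1 - 2.809917/27.090909)*100

89.6278 %


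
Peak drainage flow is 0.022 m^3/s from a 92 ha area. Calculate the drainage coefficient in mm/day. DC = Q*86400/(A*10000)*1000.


DC = Q * 86400 / (A * 10000) * 1000
DC = 0.022 * 86400 / (92 * 10000) * 1000
DC = 1900800.0000 / 920000

2.0661 mm/day


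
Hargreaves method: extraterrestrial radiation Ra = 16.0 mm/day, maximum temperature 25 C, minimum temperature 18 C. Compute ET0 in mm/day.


Tmean = (Tmax + Tmin)/2 = (25 + 18)/2 = 21.5
ET0 = 0.0023 * 16.0 * (21.5 + 17.8) * sqrt(25 - 18)
ET0 = 0.0023 * 16.0 * 39.3 * 2.645751

3.8264 mm/day


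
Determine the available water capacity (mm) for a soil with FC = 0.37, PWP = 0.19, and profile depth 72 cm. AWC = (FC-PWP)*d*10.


AWC = (FC - PWP) * d * 10
AWC = (0.37 - 0.19) * 72 * 10
AWC = 0.1800 * 72 * 10

129.6000 mm


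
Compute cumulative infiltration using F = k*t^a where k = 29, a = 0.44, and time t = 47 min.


F = k * t^a = 29 * 47^0.44
F = 29 * 5.441555

157.8051 mm


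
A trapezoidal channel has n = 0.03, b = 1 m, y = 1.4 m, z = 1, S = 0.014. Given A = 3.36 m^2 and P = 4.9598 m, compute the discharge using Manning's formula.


R = A/P = 3.36/4.9598 = 0.677447
Q = (1/0.03) * 3.36 * 0.677447^(2/3) * 0.014^0.5

10.2219 m^3/s


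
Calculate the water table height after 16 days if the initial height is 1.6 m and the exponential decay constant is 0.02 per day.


m = m0 * exp(-k*t)
m = 1.6 * exp(-0.02 * 16)
m = 1.6 * exp(-0.3200)

1.1618 m


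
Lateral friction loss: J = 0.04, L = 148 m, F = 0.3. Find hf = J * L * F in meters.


hf = J * L * F = 0.04 * 148 * 0.3 = 1.7760 m

1.7760 m


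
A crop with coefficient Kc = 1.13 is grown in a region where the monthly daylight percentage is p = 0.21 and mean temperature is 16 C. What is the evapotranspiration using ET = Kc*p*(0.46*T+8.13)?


ET = Kc * p * (0.46*T + 8.13)
ET = 1.13 * 0.21 * (0.46*16 + 8.13)
ET = 1.13 * 0.21 * 15.4900

3.6758 mm/day


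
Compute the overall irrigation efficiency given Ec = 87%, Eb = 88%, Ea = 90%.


Ec = 0.87, Eb = 0.88, Ea = 0.9
E = 0.87 * 0.88 * 0.9 * 100 = 68.9040%

68.9040 %


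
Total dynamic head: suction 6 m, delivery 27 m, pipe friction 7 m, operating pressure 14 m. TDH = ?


TDH = Hs + Hd + hf + Hp = 6 + 27 + 7 + 14 = 54

54 m


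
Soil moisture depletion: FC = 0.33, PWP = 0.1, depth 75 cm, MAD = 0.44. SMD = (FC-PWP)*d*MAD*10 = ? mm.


SMD = (FC - PWP) * d * MAD * 10
SMD = (0.33 - 0.1) * 75 * 0.44 * 10
SMD = 0.2300 * 75 * 0.44 * 10

75.9000 mm


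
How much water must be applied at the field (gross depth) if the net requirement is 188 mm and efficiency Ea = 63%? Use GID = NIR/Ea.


Ea = 63% = 0.63
GID = NIR / Ea = 188 / 0.63 = 298.4127 mm

298.4127 mm


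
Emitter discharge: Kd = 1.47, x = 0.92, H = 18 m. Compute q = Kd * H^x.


q = Kd * H^x = 1.47 * 18^0.92 = 1.47 * 14.284028

20.9975 L/h


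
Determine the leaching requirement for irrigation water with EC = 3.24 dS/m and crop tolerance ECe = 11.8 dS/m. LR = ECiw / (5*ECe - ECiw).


LR = ECiw / (5*ECe - ECiw)
LR = 3.24 / (5*11.8 - 3.24)
LR = 3.24 / 55.7600

0.0581


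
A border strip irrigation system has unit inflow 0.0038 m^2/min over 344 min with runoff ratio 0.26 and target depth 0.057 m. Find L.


L = q*t/((1+r)*Z)
L = 0.0038*344/((1+0.26)*0.057)
L = 1.3072/0.07182

18.2011 m


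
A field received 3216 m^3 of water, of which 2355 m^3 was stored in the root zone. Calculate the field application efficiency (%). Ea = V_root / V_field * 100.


Ea = V_root / V_field * 100 = 2355 / 3216 * 100 = 73.2276%

73.2276 %


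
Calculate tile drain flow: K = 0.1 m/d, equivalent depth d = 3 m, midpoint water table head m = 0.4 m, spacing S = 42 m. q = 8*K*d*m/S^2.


q = 8*K*d*m/S^2
q = 8*0.1*3*0.4/42^2
q = 0.9600 / 1764

5.4422e-04 m/d


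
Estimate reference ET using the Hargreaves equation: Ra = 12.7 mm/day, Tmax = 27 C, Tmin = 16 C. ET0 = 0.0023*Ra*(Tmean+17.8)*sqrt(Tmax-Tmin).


Tmean = (Tmax + Tmin)/2 = (27 + 16)/2 = 21.5
ET0 = 0.0023 * 12.7 * (21.5 + 17.8) * sqrt(27 - 16)
ET0 = 0.0023 * 12.7 * 39.3 * 3.316625

3.8073 mm/day


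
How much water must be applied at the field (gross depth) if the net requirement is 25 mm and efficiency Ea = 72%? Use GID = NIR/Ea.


Ea = 72% = 0.72
GID = NIR / Ea = 25 / 0.72 = 34.7222 mm

34.7222 mm


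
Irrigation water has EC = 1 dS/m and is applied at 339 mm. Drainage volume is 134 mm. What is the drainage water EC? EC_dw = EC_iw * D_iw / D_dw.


EC_dw = EC_iw * D_iw / D_dw
EC_dw = 1 * 339 / 134
EC_dw = 339 / 134

2.5299 dS/m


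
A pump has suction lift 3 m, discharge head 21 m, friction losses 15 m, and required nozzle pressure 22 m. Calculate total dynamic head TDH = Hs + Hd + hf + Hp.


TDH = Hs + Hd + hf + Hp = 3 + 21 + 15 + 22 = 61

61 m


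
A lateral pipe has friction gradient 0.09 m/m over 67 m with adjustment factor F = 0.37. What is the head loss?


hf = J * L * F = 0.09 * 67 * 0.37 = 2.2311 m

2.2311 m


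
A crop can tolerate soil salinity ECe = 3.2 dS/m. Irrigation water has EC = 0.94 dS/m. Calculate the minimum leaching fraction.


LR = ECiw / (5*ECe - ECiw)
LR = 0.94 / (5*3.2 - 0.94)
LR = 0.94 / 15.0600

0.0624


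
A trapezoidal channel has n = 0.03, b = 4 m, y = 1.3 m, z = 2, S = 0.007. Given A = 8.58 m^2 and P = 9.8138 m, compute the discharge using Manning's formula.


R = A/P = 8.58/9.8138 = 0.874279
Q = (1/0.03) * 8.58 * 0.874279^(2/3) * 0.007^0.5

21.8784 m^3/s


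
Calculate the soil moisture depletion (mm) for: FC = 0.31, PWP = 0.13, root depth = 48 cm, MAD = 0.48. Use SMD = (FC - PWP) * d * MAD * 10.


SMD = (FC - PWP) * d * MAD * 10
SMD = (0.31 - 0.13) * 48 * 0.48 * 10
SMD = 0.1800 * 48 * 0.48 * 10

41.4720 mm


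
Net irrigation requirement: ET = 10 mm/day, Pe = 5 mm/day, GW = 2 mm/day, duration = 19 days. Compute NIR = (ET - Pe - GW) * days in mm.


Daily deficit = ET - Pe - GW = 10 - 5 - 2 = 3 mm/day
NIR = 3 * 19 = 57 mm

57.0000 mm


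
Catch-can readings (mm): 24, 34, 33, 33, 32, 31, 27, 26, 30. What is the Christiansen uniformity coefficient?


mean = 30.000000 mm
MAD = 2.888889 mm
CU = (1 - 2.888889/30.000000)*100

90.3704 %


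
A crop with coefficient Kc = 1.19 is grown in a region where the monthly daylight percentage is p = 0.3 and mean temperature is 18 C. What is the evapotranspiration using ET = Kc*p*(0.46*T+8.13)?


ET = Kc * p * (0.46*T + 8.13)
ET = 1.19 * 0.3 * (0.46*18 + 8.13)
ET = 1.19 * 0.3 * 16.4100

5.8584 mm/day


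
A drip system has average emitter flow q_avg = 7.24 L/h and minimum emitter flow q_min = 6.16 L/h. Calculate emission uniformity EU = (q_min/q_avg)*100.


EU = (q_min/q_avg)*100 = (6.16/7.24)*100 = 85.0829%

85.0829 %


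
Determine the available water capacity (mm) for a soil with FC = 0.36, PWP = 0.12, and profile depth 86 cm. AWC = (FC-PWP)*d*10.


AWC = (FC - PWP) * d * 10
AWC = (0.36 - 0.12) * 86 * 10
AWC = 0.2400 * 86 * 10

206.4000 mm


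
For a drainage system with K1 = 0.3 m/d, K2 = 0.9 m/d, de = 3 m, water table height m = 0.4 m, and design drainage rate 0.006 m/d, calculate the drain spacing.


S^2 = 8*K2*de*m/q + 4*K1*m^2/q
S^2 = 8*0.9*3*0.4/0.006 + 4*0.3*0.4^2/0.006
S = sqrt(1472.0000)

38.3667 m


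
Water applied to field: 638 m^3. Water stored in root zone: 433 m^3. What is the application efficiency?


Ea = V_root / V_field * 100 = 433 / 638 * 100 = 67.8683%

67.8683 %


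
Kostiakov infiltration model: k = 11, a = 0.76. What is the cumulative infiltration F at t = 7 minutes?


F = k * t^a = 11 * 7^0.76
F = 11 * 4.388080

48.2689 mm


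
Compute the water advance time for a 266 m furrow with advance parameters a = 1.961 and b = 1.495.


t = (L/a)^(1/b)
t = (266/1.961)^(1/1.495)
t = 135.645079^(1/1.495)

26.6905 min


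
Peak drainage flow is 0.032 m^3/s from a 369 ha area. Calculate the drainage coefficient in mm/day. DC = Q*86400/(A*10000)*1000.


DC = Q * 86400 / (A * 10000) * 1000
DC = 0.032 * 86400 / (369 * 10000) * 1000
DC = 2764800.0000 / 3690000

0.7493 mm/day


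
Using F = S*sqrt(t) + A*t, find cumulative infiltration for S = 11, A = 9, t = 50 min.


F = S*sqrt(t) + A*t
F = 11*sqrt(50) + 9*50
F = 11*7.071068 + 450

527.7817 mm


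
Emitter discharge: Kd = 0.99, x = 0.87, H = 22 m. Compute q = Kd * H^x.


q = Kd * H^x = 0.99 * 22^0.87 = 0.99 * 14.719997

14.5728 L/h


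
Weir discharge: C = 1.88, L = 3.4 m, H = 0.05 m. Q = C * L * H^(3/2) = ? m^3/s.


Q = C * L * H^(3/2) = 1.88 * 3.4 * 0.05^1.5 = 1.88 * 3.4 * 0.011180

0.0715 m^3/s


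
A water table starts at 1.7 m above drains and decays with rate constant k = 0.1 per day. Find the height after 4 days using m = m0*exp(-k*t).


m = m0 * exp(-k*t)
m = 1.7 * exp(-0.1 * 4)
m = 1.7 * exp(-0.4000)

1.1395 m


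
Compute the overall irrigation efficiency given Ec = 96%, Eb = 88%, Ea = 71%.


Ec = 0.96, Eb = 0.88, Ea = 0.71
E = 0.96 * 0.88 * 0.71 * 100 = 59.9808%

59.9808 %


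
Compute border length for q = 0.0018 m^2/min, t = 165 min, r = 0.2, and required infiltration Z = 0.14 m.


L = q*t/((1+r)*Z)
L = 0.0018*165/((1+0.2)*0.14)
L = 0.297/0.168

1.7679 m


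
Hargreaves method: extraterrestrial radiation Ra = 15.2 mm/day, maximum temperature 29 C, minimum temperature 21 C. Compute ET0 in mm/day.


Tmean = (Tmax + Tmin)/2 = (29 + 21)/2 = 25.0
ET0 = 0.0023 * 15.2 * (25.0 + 17.8) * sqrt(29 - 21)
ET0 = 0.0023 * 15.2 * 42.8 * 2.828427

4.2321 mm/day


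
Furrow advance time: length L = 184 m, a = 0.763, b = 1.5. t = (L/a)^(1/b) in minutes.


t = (L/a)^(1/b)
t = (184/0.763)^(1/1.5)
t = 241.153342^(1/1.5)

38.7432 min


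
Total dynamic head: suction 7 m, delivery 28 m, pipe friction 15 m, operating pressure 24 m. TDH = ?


TDH = Hs + Hd + hf + Hp = 7 + 28 + 15 + 24 = 74

74 m


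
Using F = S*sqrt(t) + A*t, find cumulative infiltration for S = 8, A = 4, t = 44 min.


F = S*sqrt(t) + A*t
F = 8*sqrt(44) + 4*44
F = 8*6.633250 + 176

229.0660 mm


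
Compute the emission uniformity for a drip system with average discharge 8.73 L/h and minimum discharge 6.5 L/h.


EU = (q_min/q_avg)*100 = (6.5/8.73)*100 = 74.4559%

74.4559 %


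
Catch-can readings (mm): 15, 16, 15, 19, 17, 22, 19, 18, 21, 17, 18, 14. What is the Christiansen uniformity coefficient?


mean = 17.583333 mm
MAD = 1.916667 mm
CU = (1 - 1.916667/17.583333)*100

89.0995 %


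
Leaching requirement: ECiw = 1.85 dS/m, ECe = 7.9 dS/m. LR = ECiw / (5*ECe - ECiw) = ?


LR = ECiw / (5*ECe - ECiw)
LR = 1.85 / (5*7.9 - 1.85)
LR = 1.85 / 37.6500

0.0491


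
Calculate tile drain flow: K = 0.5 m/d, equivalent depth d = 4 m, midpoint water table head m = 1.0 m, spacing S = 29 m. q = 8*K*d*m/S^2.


q = 8*K*d*m/S^2
q = 8*0.5*4*1.0/29^2
q = 16.0000 / 841

0.0190 m/d


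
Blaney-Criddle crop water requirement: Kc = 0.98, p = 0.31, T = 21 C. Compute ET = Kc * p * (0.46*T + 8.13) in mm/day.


ET = Kc * p * (0.46*T + 8.13)
ET = 0.98 * 0.31 * (0.46*21 + 8.13)
ET = 0.98 * 0.31 * 17.7900

5.4046 mm/day


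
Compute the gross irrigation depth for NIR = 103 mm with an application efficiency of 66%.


Ea = 66% = 0.66
GID = NIR / Ea = 103 / 0.66 = 156.0606 mm

156.0606 mm


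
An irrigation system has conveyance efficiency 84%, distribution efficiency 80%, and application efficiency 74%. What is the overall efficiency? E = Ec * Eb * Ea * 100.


Ec = 0.84, Eb = 0.8, Ea = 0.74
E = 0.84 * 0.8 * 0.74 * 100 = 49.7280%

49.7280 %


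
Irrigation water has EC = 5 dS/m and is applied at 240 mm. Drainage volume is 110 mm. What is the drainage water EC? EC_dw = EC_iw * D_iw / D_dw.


EC_dw = EC_iw * D_iw / D_dw
EC_dw = 5 * 240 / 110
EC_dw = 1200 / 110

10.9091 dS/m


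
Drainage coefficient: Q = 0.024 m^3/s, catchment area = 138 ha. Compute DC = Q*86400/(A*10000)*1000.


DC = Q * 86400 / (A * 10000) * 1000
DC = 0.024 * 86400 / (138 * 10000) * 1000
DC = 2073600.0000 / 1380000

1.5026 mm/day


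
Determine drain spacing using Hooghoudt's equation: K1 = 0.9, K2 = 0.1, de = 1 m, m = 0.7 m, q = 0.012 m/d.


S^2 = 8*K2*de*m/q + 4*K1*m^2/q
S^2 = 8*0.1*1*0.7/0.012 + 4*0.9*0.7^2/0.012
S = sqrt(193.6667)

13.9164 m


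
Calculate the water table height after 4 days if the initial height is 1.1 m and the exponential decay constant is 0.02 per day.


m = m0 * exp(-k*t)
m = 1.1 * exp(-0.02 * 4)
m = 1.1 * exp(-0.0800)

1.0154 m


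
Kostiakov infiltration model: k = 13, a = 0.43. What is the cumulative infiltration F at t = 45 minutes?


F = k * t^a = 13 * 45^0.43
F = 13 * 5.139033

66.8074 mm


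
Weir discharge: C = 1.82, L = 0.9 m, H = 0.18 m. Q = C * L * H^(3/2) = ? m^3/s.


Q = C * L * H^(3/2) = 1.82 * 0.9 * 0.18^1.5 = 1.82 * 0.9 * 0.076368

0.1251 m^3/s


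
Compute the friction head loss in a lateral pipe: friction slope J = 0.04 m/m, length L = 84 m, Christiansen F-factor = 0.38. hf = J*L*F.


hf = J * L * F = 0.04 * 84 * 0.38 = 1.2768 m

1.2768 m


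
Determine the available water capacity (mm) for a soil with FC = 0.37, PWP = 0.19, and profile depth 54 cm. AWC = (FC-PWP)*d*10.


AWC = (FC - PWP) * d * 10
AWC = (0.37 - 0.19) * 54 * 10
AWC = 0.1800 * 54 * 10

97.2000 mm


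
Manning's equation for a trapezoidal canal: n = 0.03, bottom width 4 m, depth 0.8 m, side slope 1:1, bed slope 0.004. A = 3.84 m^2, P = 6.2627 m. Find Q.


R = A/P = 3.84/6.2627 = 0.613154
Q = (1/0.03) * 3.84 * 0.613154^(2/3) * 0.004^0.5

5.8428 m^3/s


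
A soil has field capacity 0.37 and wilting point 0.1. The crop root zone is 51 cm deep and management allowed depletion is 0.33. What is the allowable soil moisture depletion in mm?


SMD = (FC - PWP) * d * MAD * 10
SMD = (0.37 - 0.1) * 51 * 0.33 * 10
SMD = 0.2700 * 51 * 0.33 * 10

45.4410 mm


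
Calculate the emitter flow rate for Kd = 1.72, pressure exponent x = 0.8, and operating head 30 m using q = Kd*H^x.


q = Kd * H^x = 1.72 * 30^0.8 = 1.72 * 15.194871

26.1352 L/h


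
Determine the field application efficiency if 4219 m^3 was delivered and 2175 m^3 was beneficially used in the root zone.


Ea = V_root / V_field * 100 = 2175 / 4219 * 100 = 51.5525%

51.5525 %


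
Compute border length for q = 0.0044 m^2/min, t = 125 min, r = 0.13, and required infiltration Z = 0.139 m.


L = q*t/((1+r)*Z)
L = 0.0044*125/((1+0.13)*0.139)
L = 0.55/0.15707

3.5016 m


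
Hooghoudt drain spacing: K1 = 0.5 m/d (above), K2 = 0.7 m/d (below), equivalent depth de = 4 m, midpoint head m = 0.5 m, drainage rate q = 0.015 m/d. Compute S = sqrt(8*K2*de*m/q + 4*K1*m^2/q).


S^2 = 8*K2*de*m/q + 4*K1*m^2/q
S^2 = 8*0.7*4*0.5/0.015 + 4*0.5*0.5^2/0.015
S = sqrt(780.0000)

27.9285 m


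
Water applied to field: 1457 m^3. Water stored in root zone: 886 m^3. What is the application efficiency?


Ea = V_root / V_field * 100 = 886 / 1457 * 100 = 60.8099%

60.8099 %


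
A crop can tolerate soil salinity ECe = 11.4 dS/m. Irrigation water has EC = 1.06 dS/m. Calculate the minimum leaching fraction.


LR = ECiw / (5*ECe - ECiw)
LR = 1.06 / (5*11.4 - 1.06)
LR = 1.06 / 55.9400

0.0189


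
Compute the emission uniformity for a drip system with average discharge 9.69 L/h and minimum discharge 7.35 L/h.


EU = (q_min/q_avg)*100 = (7.35/9.69)*100 = 75.8514%

75.8514 %


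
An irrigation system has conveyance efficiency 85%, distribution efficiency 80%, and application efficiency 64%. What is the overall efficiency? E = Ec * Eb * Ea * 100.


Ec = 0.85, Eb = 0.8, Ea = 0.64
E = 0.85 * 0.8 * 0.64 * 100 = 43.5200%

43.5200 %


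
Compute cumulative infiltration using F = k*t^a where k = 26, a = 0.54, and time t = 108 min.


F = k * t^a = 26 * 108^0.54
F = 26 * 12.532821

325.8533 mm


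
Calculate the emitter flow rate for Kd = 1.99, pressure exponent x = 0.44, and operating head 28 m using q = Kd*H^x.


q = Kd * H^x = 1.99 * 28^0.44 = 1.99 * 4.332609

8.6219 L/h


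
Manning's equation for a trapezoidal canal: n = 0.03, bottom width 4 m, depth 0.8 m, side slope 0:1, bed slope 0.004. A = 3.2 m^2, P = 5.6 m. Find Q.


R = A/P = 3.2/5.6 = 0.571429
Q = (1/0.03) * 3.2 * 0.571429^(2/3) * 0.004^0.5

4.6455 m^3/s


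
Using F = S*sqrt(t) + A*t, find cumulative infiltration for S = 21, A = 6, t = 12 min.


F = S*sqrt(t) + A*t
F = 21*sqrt(12) + 6*12
F = 21*3.464102 + 72

144.7461 mm


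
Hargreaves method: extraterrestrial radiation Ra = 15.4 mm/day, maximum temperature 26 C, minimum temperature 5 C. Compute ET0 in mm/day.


Tmean = (Tmax + Tmin)/2 = (26 + 5)/2 = 15.5
ET0 = 0.0023 * 15.4 * (15.5 + 17.8) * sqrt(26 - 5)
ET0 = 0.0023 * 15.4 * 33.3 * 4.582576

5.4051 mm/day


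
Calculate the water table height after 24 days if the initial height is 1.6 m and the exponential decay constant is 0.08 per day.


m = m0 * exp(-k*t)
m = 1.6 * exp(-0.08 * 24)
m = 1.6 * exp(-1.9200)

0.2346 m


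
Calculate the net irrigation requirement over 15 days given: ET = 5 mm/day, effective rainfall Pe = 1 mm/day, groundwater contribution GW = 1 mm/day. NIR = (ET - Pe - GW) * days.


Daily deficit = ET - Pe - GW = 5 - 1 - 1 = 3 mm/day
NIR = 3 * 15 = 45 mm

45.0000 mm


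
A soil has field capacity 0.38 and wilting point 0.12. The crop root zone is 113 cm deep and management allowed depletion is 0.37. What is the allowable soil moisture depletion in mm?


SMD = (FC - PWP) * d * MAD * 10
SMD = (0.38 - 0.12) * 113 * 0.37 * 10
SMD = 0.2600 * 113 * 0.37 * 10

108.7060 mm


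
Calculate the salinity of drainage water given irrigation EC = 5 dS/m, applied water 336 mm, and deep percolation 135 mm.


EC_dw = EC_iw * D_iw / D_dw
EC_dw = 5 * 336 / 135
EC_dw = 1680 / 135

12.4444 dS/m


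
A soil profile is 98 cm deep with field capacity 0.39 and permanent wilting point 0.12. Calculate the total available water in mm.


AWC = (FC - PWP) * d * 10
AWC = (0.39 - 0.12) * 98 * 10
AWC = 0.2700 * 98 * 10

264.6000 mm


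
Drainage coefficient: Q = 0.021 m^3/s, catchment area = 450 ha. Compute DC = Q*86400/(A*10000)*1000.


DC = Q * 86400 / (A * 10000) * 1000
DC = 0.021 * 86400 / (450 * 10000) * 1000
DC = 1814400.0000 / 4500000

0.4032 mm/day


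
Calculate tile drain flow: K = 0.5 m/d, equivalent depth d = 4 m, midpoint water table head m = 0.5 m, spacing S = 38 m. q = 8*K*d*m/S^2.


q = 8*K*d*m/S^2
q = 8*0.5*4*0.5/38^2
q = 8.0000 / 1444

0.0055 m/d


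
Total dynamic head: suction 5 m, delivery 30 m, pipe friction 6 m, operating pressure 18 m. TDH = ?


TDH = Hs + Hd + hf + Hp = 5 + 30 + 6 + 18 = 59

59 m


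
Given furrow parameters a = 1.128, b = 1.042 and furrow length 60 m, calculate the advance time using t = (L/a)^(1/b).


t = (L/a)^(1/b)
t = (60/1.128)^(1/1.042)
t = 53.191489^(1/1.042)

45.3188 min


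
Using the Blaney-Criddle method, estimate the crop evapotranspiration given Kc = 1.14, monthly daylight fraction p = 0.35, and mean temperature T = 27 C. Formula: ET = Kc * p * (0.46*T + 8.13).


ET = Kc * p * (0.46*T + 8.13)
ET = 1.14 * 0.35 * (0.46*27 + 8.13)
ET = 1.14 * 0.35 * 20.5500

8.1994 mm/day


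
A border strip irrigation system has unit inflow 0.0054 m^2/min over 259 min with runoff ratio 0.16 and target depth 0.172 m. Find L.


L = q*t/((1+r)*Z)
L = 0.0054*259/((1+0.16)*0.172)
L = 1.3986/0.19952

7.0098 m


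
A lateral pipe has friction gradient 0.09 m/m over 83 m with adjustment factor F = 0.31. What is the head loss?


hf = J * L * F = 0.09 * 83 * 0.31 = 2.3157 m

2.3157 m


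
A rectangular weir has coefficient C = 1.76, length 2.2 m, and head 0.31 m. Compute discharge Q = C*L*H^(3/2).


Q = C * L * H^(3/2) = 1.76 * 2.2 * 0.31^1.5 = 1.76 * 2.2 * 0.172601

0.6683 m^3/s


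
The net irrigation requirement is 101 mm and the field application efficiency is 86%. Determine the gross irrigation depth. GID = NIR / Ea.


Ea = 86% = 0.86
GID = NIR / Ea = 101 / 0.86 = 117.4419 mm

117.4419 mm


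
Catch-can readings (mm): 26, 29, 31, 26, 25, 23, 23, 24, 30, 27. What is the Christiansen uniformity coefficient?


mean = 26.400000 mm
MAD = 2.280000 mm
CU = (1 - 2.280000/26.400000)*100

91.3636 %


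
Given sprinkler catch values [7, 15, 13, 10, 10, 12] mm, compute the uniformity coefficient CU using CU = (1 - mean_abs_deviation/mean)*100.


mean = 11.166667 mm
MAD = 2.166667 mm
CU = (1 - 2.166667/11.166667)*100

80.5970 %


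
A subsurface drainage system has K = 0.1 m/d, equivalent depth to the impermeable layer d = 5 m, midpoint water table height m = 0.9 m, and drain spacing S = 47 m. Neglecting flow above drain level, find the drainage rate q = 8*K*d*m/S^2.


q = 8*K*d*m/S^2
q = 8*0.1*5*0.9/47^2
q = 3.6000 / 2209

0.0016 m/d


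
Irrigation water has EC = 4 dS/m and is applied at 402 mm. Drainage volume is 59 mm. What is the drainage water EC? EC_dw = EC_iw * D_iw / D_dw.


EC_dw = EC_iw * D_iw / D_dw
EC_dw = 4 * 402 / 59
EC_dw = 1608 / 59

27.2542 dS/m


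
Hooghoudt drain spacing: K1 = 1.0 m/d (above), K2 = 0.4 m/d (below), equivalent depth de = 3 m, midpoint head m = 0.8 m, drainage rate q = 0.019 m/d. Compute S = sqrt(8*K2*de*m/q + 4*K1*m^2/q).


S^2 = 8*K2*de*m/q + 4*K1*m^2/q
S^2 = 8*0.4*3*0.8/0.019 + 4*1.0*0.8^2/0.019
S = sqrt(538.9474)

23.2152 m


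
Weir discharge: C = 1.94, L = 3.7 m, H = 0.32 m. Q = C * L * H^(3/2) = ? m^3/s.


Q = C * L * H^(3/2) = 1.94 * 3.7 * 0.32^1.5 = 1.94 * 3.7 * 0.181019

1.2994 m^3/s


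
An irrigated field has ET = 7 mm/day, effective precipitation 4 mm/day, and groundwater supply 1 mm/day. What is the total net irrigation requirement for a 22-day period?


Daily deficit = ET - Pe - GW = 7 - 4 - 1 = 2 mm/day
NIR = 2 * 22 = 44 mm

44.0000 mm
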